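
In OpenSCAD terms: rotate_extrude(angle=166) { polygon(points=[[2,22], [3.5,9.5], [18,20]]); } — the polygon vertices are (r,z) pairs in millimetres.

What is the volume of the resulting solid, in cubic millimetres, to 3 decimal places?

Profile (r,z), 3 vertices: (2,22) (3.5,9.5) (18,20)
edge 0: (2,22)→(3.5,9.5)  cross = 2·9.5 − 3.5·22 = -58.0000; (r_i+r_j)·cross = 5.5·-58.0000 = -319.0000
edge 1: (3.5,9.5)→(18,20)  cross = 3.5·20 − 18·9.5 = -101.0000; (r_i+r_j)·cross = 21.5·-101.0000 = -2171.5000
edge 2: (18,20)→(2,22)  cross = 18·22 − 2·20 = 356.0000; (r_i+r_j)·cross = 20·356.0000 = 7120.0000
Σcross = 197.0000 → A = |Σcross|/2 = 98.5000 mm²
Σ(r_i+r_j)·cross = 4629.5000 → first moment M = |Σ|/6 = 771.5833
R_c = M/A = 771.5833/98.5000 = 7.8333 mm
θ = 166° = 2.897247 rad
V = θ·R_c·A = 2.897247·7.8333·98.5000 = 2235.467 mm³

Volume = 2235.467 mm³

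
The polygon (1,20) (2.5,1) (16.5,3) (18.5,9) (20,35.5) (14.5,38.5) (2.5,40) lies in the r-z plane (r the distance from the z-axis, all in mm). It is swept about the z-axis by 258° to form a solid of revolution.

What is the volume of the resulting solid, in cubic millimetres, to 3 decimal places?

Profile (r,z), 7 vertices: (1,20) (2.5,1) (16.5,3) (18.5,9) (20,35.5) (14.5,38.5) (2.5,40)
edge 0: (1,20)→(2.5,1)  cross = 1·1 − 2.5·20 = -49.0000; (r_i+r_j)·cross = 3.5·-49.0000 = -171.5000
edge 1: (2.5,1)→(16.5,3)  cross = 2.5·3 − 16.5·1 = -9.0000; (r_i+r_j)·cross = 19·-9.0000 = -171.0000
edge 2: (16.5,3)→(18.5,9)  cross = 16.5·9 − 18.5·3 = 93.0000; (r_i+r_j)·cross = 35·93.0000 = 3255.0000
edge 3: (18.5,9)→(20,35.5)  cross = 18.5·35.5 − 20·9 = 476.7500; (r_i+r_j)·cross = 38.5·476.7500 = 18354.8750
edge 4: (20,35.5)→(14.5,38.5)  cross = 20·38.5 − 14.5·35.5 = 255.2500; (r_i+r_j)·cross = 34.5·255.2500 = 8806.1250
edge 5: (14.5,38.5)→(2.5,40)  cross = 14.5·40 − 2.5·38.5 = 483.7500; (r_i+r_j)·cross = 17·483.7500 = 8223.7500
edge 6: (2.5,40)→(1,20)  cross = 2.5·20 − 1·40 = 10.0000; (r_i+r_j)·cross = 3.5·10.0000 = 35.0000
Σcross = 1260.7500 → A = |Σcross|/2 = 630.3750 mm²
Σ(r_i+r_j)·cross = 38332.2500 → first moment M = |Σ|/6 = 6388.7083
R_c = M/A = 6388.7083/630.3750 = 10.1348 mm
θ = 258° = 4.502949 rad
V = θ·R_c·A = 4.502949·10.1348·630.3750 = 28768.031 mm³

Volume = 28768.031 mm³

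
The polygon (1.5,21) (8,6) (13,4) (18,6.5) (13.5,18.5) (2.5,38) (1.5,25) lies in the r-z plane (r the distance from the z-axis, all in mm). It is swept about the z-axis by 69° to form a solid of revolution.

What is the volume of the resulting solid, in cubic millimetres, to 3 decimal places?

Profile (r,z), 7 vertices: (1.5,21) (8,6) (13,4) (18,6.5) (13.5,18.5) (2.5,38) (1.5,25)
edge 0: (1.5,21)→(8,6)  cross = 1.5·6 − 8·21 = -159.0000; (r_i+r_j)·cross = 9.5·-159.0000 = -1510.5000
edge 1: (8,6)→(13,4)  cross = 8·4 − 13·6 = -46.0000; (r_i+r_j)·cross = 21·-46.0000 = -966.0000
edge 2: (13,4)→(18,6.5)  cross = 13·6.5 − 18·4 = 12.5000; (r_i+r_j)·cross = 31·12.5000 = 387.5000
edge 3: (18,6.5)→(13.5,18.5)  cross = 18·18.5 − 13.5·6.5 = 245.2500; (r_i+r_j)·cross = 31.5·245.2500 = 7725.3750
edge 4: (13.5,18.5)→(2.5,38)  cross = 13.5·38 − 2.5·18.5 = 466.7500; (r_i+r_j)·cross = 16·466.7500 = 7468.0000
edge 5: (2.5,38)→(1.5,25)  cross = 2.5·25 − 1.5·38 = 5.5000; (r_i+r_j)·cross = 4·5.5000 = 22.0000
edge 6: (1.5,25)→(1.5,21)  cross = 1.5·21 − 1.5·25 = -6.0000; (r_i+r_j)·cross = 3·-6.0000 = -18.0000
Σcross = 519.0000 → A = |Σcross|/2 = 259.5000 mm²
Σ(r_i+r_j)·cross = 13108.3750 → first moment M = |Σ|/6 = 2184.7292
R_c = M/A = 2184.7292/259.5000 = 8.4190 mm
θ = 69° = 1.204277 rad
V = θ·R_c·A = 1.204277·8.4190·259.5000 = 2631.019 mm³

Volume = 2631.019 mm³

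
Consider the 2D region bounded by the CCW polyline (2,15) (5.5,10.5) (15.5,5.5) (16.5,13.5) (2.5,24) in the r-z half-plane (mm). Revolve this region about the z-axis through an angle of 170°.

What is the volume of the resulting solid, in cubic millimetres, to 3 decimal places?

Profile (r,z), 5 vertices: (2,15) (5.5,10.5) (15.5,5.5) (16.5,13.5) (2.5,24)
edge 0: (2,15)→(5.5,10.5)  cross = 2·10.5 − 5.5·15 = -61.5000; (r_i+r_j)·cross = 7.5·-61.5000 = -461.2500
edge 1: (5.5,10.5)→(15.5,5.5)  cross = 5.5·5.5 − 15.5·10.5 = -132.5000; (r_i+r_j)·cross = 21·-132.5000 = -2782.5000
edge 2: (15.5,5.5)→(16.5,13.5)  cross = 15.5·13.5 − 16.5·5.5 = 118.5000; (r_i+r_j)·cross = 32·118.5000 = 3792.0000
edge 3: (16.5,13.5)→(2.5,24)  cross = 16.5·24 − 2.5·13.5 = 362.2500; (r_i+r_j)·cross = 19·362.2500 = 6882.7500
edge 4: (2.5,24)→(2,15)  cross = 2.5·15 − 2·24 = -10.5000; (r_i+r_j)·cross = 4.5·-10.5000 = -47.2500
Σcross = 276.2500 → A = |Σcross|/2 = 138.1250 mm²
Σ(r_i+r_j)·cross = 7383.7500 → first moment M = |Σ|/6 = 1230.6250
R_c = M/A = 1230.6250/138.1250 = 8.9095 mm
θ = 170° = 2.967060 rad
V = θ·R_c·A = 2.967060·8.9095·138.1250 = 3651.338 mm³

Volume = 3651.338 mm³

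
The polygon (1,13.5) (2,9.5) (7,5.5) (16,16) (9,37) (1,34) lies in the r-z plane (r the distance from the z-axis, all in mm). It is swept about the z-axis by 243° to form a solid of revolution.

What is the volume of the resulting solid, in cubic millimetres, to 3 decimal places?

Profile (r,z), 6 vertices: (1,13.5) (2,9.5) (7,5.5) (16,16) (9,37) (1,34)
edge 0: (1,13.5)→(2,9.5)  cross = 1·9.5 − 2·13.5 = -17.5000; (r_i+r_j)·cross = 3·-17.5000 = -52.5000
edge 1: (2,9.5)→(7,5.5)  cross = 2·5.5 − 7·9.5 = -55.5000; (r_i+r_j)·cross = 9·-55.5000 = -499.5000
edge 2: (7,5.5)→(16,16)  cross = 7·16 − 16·5.5 = 24.0000; (r_i+r_j)·cross = 23·24.0000 = 552.0000
edge 3: (16,16)→(9,37)  cross = 16·37 − 9·16 = 448.0000; (r_i+r_j)·cross = 25·448.0000 = 11200.0000
edge 4: (9,37)→(1,34)  cross = 9·34 − 1·37 = 269.0000; (r_i+r_j)·cross = 10·269.0000 = 2690.0000
edge 5: (1,34)→(1,13.5)  cross = 1·13.5 − 1·34 = -20.5000; (r_i+r_j)·cross = 2·-20.5000 = -41.0000
Σcross = 647.5000 → A = |Σcross|/2 = 323.7500 mm²
Σ(r_i+r_j)·cross = 13849.0000 → first moment M = |Σ|/6 = 2308.1667
R_c = M/A = 2308.1667/323.7500 = 7.1295 mm
θ = 243° = 4.241150 rad
V = θ·R_c·A = 4.241150·7.1295·323.7500 = 9789.281 mm³

Volume = 9789.281 mm³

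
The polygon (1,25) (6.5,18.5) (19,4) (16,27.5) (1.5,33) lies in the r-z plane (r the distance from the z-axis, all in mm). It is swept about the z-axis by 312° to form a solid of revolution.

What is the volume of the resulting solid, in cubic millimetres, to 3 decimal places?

Volume = 13792.019 mm³

Profile (r,z), 5 vertices: (1,25) (6.5,18.5) (19,4) (16,27.5) (1.5,33)
edge 0: (1,25)→(6.5,18.5)  cross = 1·18.5 − 6.5·25 = -144.0000; (r_i+r_j)·cross = 7.5·-144.0000 = -1080.0000
edge 1: (6.5,18.5)→(19,4)  cross = 6.5·4 − 19·18.5 = -325.5000; (r_i+r_j)·cross = 25.5·-325.5000 = -8300.2500
edge 2: (19,4)→(16,27.5)  cross = 19·27.5 − 16·4 = 458.5000; (r_i+r_j)·cross = 35·458.5000 = 16047.5000
edge 3: (16,27.5)→(1.5,33)  cross = 16·33 − 1.5·27.5 = 486.7500; (r_i+r_j)·cross = 17.5·486.7500 = 8518.1250
edge 4: (1.5,33)→(1,25)  cross = 1.5·25 − 1·33 = 4.5000; (r_i+r_j)·cross = 2.5·4.5000 = 11.2500
Σcross = 480.2500 → A = |Σcross|/2 = 240.1250 mm²
Σ(r_i+r_j)·cross = 15196.6250 → first moment M = |Σ|/6 = 2532.7708
R_c = M/A = 2532.7708/240.1250 = 10.5477 mm
θ = 312° = 5.445427 rad
V = θ·R_c·A = 5.445427·10.5477·240.1250 = 13792.019 mm³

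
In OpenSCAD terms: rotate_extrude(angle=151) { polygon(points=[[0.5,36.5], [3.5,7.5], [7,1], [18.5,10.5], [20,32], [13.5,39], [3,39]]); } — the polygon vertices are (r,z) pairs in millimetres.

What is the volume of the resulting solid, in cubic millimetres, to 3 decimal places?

Volume = 14858.981 mm³

Profile (r,z), 7 vertices: (0.5,36.5) (3.5,7.5) (7,1) (18.5,10.5) (20,32) (13.5,39) (3,39)
edge 0: (0.5,36.5)→(3.5,7.5)  cross = 0.5·7.5 − 3.5·36.5 = -124.0000; (r_i+r_j)·cross = 4·-124.0000 = -496.0000
edge 1: (3.5,7.5)→(7,1)  cross = 3.5·1 − 7·7.5 = -49.0000; (r_i+r_j)·cross = 10.5·-49.0000 = -514.5000
edge 2: (7,1)→(18.5,10.5)  cross = 7·10.5 − 18.5·1 = 55.0000; (r_i+r_j)·cross = 25.5·55.0000 = 1402.5000
edge 3: (18.5,10.5)→(20,32)  cross = 18.5·32 − 20·10.5 = 382.0000; (r_i+r_j)·cross = 38.5·382.0000 = 14707.0000
edge 4: (20,32)→(13.5,39)  cross = 20·39 − 13.5·32 = 348.0000; (r_i+r_j)·cross = 33.5·348.0000 = 11658.0000
edge 5: (13.5,39)→(3,39)  cross = 13.5·39 − 3·39 = 409.5000; (r_i+r_j)·cross = 16.5·409.5000 = 6756.7500
edge 6: (3,39)→(0.5,36.5)  cross = 3·36.5 − 0.5·39 = 90.0000; (r_i+r_j)·cross = 3.5·90.0000 = 315.0000
Σcross = 1111.5000 → A = |Σcross|/2 = 555.7500 mm²
Σ(r_i+r_j)·cross = 33828.7500 → first moment M = |Σ|/6 = 5638.1250
R_c = M/A = 5638.1250/555.7500 = 10.1451 mm
θ = 151° = 2.635447 rad
V = θ·R_c·A = 2.635447·10.1451·555.7500 = 14858.981 mm³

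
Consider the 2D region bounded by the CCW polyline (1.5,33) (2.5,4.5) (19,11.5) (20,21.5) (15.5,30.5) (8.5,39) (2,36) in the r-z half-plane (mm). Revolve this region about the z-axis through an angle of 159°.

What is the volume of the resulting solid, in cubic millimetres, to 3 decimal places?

Profile (r,z), 7 vertices: (1.5,33) (2.5,4.5) (19,11.5) (20,21.5) (15.5,30.5) (8.5,39) (2,36)
edge 0: (1.5,33)→(2.5,4.5)  cross = 1.5·4.5 − 2.5·33 = -75.7500; (r_i+r_j)·cross = 4·-75.7500 = -303.0000
edge 1: (2.5,4.5)→(19,11.5)  cross = 2.5·11.5 − 19·4.5 = -56.7500; (r_i+r_j)·cross = 21.5·-56.7500 = -1220.1250
edge 2: (19,11.5)→(20,21.5)  cross = 19·21.5 − 20·11.5 = 178.5000; (r_i+r_j)·cross = 39·178.5000 = 6961.5000
edge 3: (20,21.5)→(15.5,30.5)  cross = 20·30.5 − 15.5·21.5 = 276.7500; (r_i+r_j)·cross = 35.5·276.7500 = 9824.6250
edge 4: (15.5,30.5)→(8.5,39)  cross = 15.5·39 − 8.5·30.5 = 345.2500; (r_i+r_j)·cross = 24·345.2500 = 8286.0000
edge 5: (8.5,39)→(2,36)  cross = 8.5·36 − 2·39 = 228.0000; (r_i+r_j)·cross = 10.5·228.0000 = 2394.0000
edge 6: (2,36)→(1.5,33)  cross = 2·33 − 1.5·36 = 12.0000; (r_i+r_j)·cross = 3.5·12.0000 = 42.0000
Σcross = 908.0000 → A = |Σcross|/2 = 454.0000 mm²
Σ(r_i+r_j)·cross = 25985.0000 → first moment M = |Σ|/6 = 4330.8333
R_c = M/A = 4330.8333/454.0000 = 9.5393 mm
θ = 159° = 2.775074 rad
V = θ·R_c·A = 2.775074·9.5393·454.0000 = 12018.381 mm³

Volume = 12018.381 mm³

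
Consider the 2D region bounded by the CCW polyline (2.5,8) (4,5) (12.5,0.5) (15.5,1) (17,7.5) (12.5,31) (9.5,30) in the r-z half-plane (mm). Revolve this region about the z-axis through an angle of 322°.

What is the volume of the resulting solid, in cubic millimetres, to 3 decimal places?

Volume = 15733.547 mm³

Profile (r,z), 7 vertices: (2.5,8) (4,5) (12.5,0.5) (15.5,1) (17,7.5) (12.5,31) (9.5,30)
edge 0: (2.5,8)→(4,5)  cross = 2.5·5 − 4·8 = -19.5000; (r_i+r_j)·cross = 6.5·-19.5000 = -126.7500
edge 1: (4,5)→(12.5,0.5)  cross = 4·0.5 − 12.5·5 = -60.5000; (r_i+r_j)·cross = 16.5·-60.5000 = -998.2500
edge 2: (12.5,0.5)→(15.5,1)  cross = 12.5·1 − 15.5·0.5 = 4.7500; (r_i+r_j)·cross = 28·4.7500 = 133.0000
edge 3: (15.5,1)→(17,7.5)  cross = 15.5·7.5 − 17·1 = 99.2500; (r_i+r_j)·cross = 32.5·99.2500 = 3225.6250
edge 4: (17,7.5)→(12.5,31)  cross = 17·31 − 12.5·7.5 = 433.2500; (r_i+r_j)·cross = 29.5·433.2500 = 12780.8750
edge 5: (12.5,31)→(9.5,30)  cross = 12.5·30 − 9.5·31 = 80.5000; (r_i+r_j)·cross = 22·80.5000 = 1771.0000
edge 6: (9.5,30)→(2.5,8)  cross = 9.5·8 − 2.5·30 = 1.0000; (r_i+r_j)·cross = 12·1.0000 = 12.0000
Σcross = 538.7500 → A = |Σcross|/2 = 269.3750 mm²
Σ(r_i+r_j)·cross = 16797.5000 → first moment M = |Σ|/6 = 2799.5833
R_c = M/A = 2799.5833/269.3750 = 10.3929 mm
θ = 322° = 5.619960 rad
V = θ·R_c·A = 5.619960·10.3929·269.3750 = 15733.547 mm³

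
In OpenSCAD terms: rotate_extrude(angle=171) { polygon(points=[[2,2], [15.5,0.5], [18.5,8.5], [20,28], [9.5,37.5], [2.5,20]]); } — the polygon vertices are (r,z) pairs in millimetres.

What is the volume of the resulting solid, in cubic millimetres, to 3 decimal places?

Profile (r,z), 6 vertices: (2,2) (15.5,0.5) (18.5,8.5) (20,28) (9.5,37.5) (2.5,20)
edge 0: (2,2)→(15.5,0.5)  cross = 2·0.5 − 15.5·2 = -30.0000; (r_i+r_j)·cross = 17.5·-30.0000 = -525.0000
edge 1: (15.5,0.5)→(18.5,8.5)  cross = 15.5·8.5 − 18.5·0.5 = 122.5000; (r_i+r_j)·cross = 34·122.5000 = 4165.0000
edge 2: (18.5,8.5)→(20,28)  cross = 18.5·28 − 20·8.5 = 348.0000; (r_i+r_j)·cross = 38.5·348.0000 = 13398.0000
edge 3: (20,28)→(9.5,37.5)  cross = 20·37.5 − 9.5·28 = 484.0000; (r_i+r_j)·cross = 29.5·484.0000 = 14278.0000
edge 4: (9.5,37.5)→(2.5,20)  cross = 9.5·20 − 2.5·37.5 = 96.2500; (r_i+r_j)·cross = 12·96.2500 = 1155.0000
edge 5: (2.5,20)→(2,2)  cross = 2.5·2 − 2·20 = -35.0000; (r_i+r_j)·cross = 4.5·-35.0000 = -157.5000
Σcross = 985.7500 → A = |Σcross|/2 = 492.8750 mm²
Σ(r_i+r_j)·cross = 32313.5000 → first moment M = |Σ|/6 = 5385.5833
R_c = M/A = 5385.5833/492.8750 = 10.9269 mm
θ = 171° = 2.984513 rad
V = θ·R_c·A = 2.984513·10.9269·492.8750 = 16073.344 mm³

Volume = 16073.344 mm³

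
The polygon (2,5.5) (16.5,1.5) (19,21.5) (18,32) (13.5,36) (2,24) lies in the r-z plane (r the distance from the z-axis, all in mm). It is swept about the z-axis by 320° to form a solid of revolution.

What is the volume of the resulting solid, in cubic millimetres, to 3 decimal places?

Volume = 26712.846 mm³

Profile (r,z), 6 vertices: (2,5.5) (16.5,1.5) (19,21.5) (18,32) (13.5,36) (2,24)
edge 0: (2,5.5)→(16.5,1.5)  cross = 2·1.5 − 16.5·5.5 = -87.7500; (r_i+r_j)·cross = 18.5·-87.7500 = -1623.3750
edge 1: (16.5,1.5)→(19,21.5)  cross = 16.5·21.5 − 19·1.5 = 326.2500; (r_i+r_j)·cross = 35.5·326.2500 = 11581.8750
edge 2: (19,21.5)→(18,32)  cross = 19·32 − 18·21.5 = 221.0000; (r_i+r_j)·cross = 37·221.0000 = 8177.0000
edge 3: (18,32)→(13.5,36)  cross = 18·36 − 13.5·32 = 216.0000; (r_i+r_j)·cross = 31.5·216.0000 = 6804.0000
edge 4: (13.5,36)→(2,24)  cross = 13.5·24 − 2·36 = 252.0000; (r_i+r_j)·cross = 15.5·252.0000 = 3906.0000
edge 5: (2,24)→(2,5.5)  cross = 2·5.5 − 2·24 = -37.0000; (r_i+r_j)·cross = 4·-37.0000 = -148.0000
Σcross = 890.5000 → A = |Σcross|/2 = 445.2500 mm²
Σ(r_i+r_j)·cross = 28697.5000 → first moment M = |Σ|/6 = 4782.9167
R_c = M/A = 4782.9167/445.2500 = 10.7421 mm
θ = 320° = 5.585054 rad
V = θ·R_c·A = 5.585054·10.7421·445.2500 = 26712.846 mm³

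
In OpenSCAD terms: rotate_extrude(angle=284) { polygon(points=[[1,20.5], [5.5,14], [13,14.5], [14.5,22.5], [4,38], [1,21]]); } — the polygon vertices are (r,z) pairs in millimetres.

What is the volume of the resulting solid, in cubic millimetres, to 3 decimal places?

Profile (r,z), 6 vertices: (1,20.5) (5.5,14) (13,14.5) (14.5,22.5) (4,38) (1,21)
edge 0: (1,20.5)→(5.5,14)  cross = 1·14 − 5.5·20.5 = -98.7500; (r_i+r_j)·cross = 6.5·-98.7500 = -641.8750
edge 1: (5.5,14)→(13,14.5)  cross = 5.5·14.5 − 13·14 = -102.2500; (r_i+r_j)·cross = 18.5·-102.2500 = -1891.6250
edge 2: (13,14.5)→(14.5,22.5)  cross = 13·22.5 − 14.5·14.5 = 82.2500; (r_i+r_j)·cross = 27.5·82.2500 = 2261.8750
edge 3: (14.5,22.5)→(4,38)  cross = 14.5·38 − 4·22.5 = 461.0000; (r_i+r_j)·cross = 18.5·461.0000 = 8528.5000
edge 4: (4,38)→(1,21)  cross = 4·21 − 1·38 = 46.0000; (r_i+r_j)·cross = 5·46.0000 = 230.0000
edge 5: (1,21)→(1,20.5)  cross = 1·20.5 − 1·21 = -0.5000; (r_i+r_j)·cross = 2·-0.5000 = -1.0000
Σcross = 387.7500 → A = |Σcross|/2 = 193.8750 mm²
Σ(r_i+r_j)·cross = 8485.8750 → first moment M = |Σ|/6 = 1414.3125
R_c = M/A = 1414.3125/193.8750 = 7.2950 mm
θ = 284° = 4.956735 rad
V = θ·R_c·A = 4.956735·7.2950·193.8750 = 7010.372 mm³

Volume = 7010.372 mm³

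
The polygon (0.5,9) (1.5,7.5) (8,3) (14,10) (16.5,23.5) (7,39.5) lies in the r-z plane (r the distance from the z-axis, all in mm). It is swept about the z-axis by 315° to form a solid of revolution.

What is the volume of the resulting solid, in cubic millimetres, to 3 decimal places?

Volume = 15637.539 mm³

Profile (r,z), 6 vertices: (0.5,9) (1.5,7.5) (8,3) (14,10) (16.5,23.5) (7,39.5)
edge 0: (0.5,9)→(1.5,7.5)  cross = 0.5·7.5 − 1.5·9 = -9.7500; (r_i+r_j)·cross = 2·-9.7500 = -19.5000
edge 1: (1.5,7.5)→(8,3)  cross = 1.5·3 − 8·7.5 = -55.5000; (r_i+r_j)·cross = 9.5·-55.5000 = -527.2500
edge 2: (8,3)→(14,10)  cross = 8·10 − 14·3 = 38.0000; (r_i+r_j)·cross = 22·38.0000 = 836.0000
edge 3: (14,10)→(16.5,23.5)  cross = 14·23.5 − 16.5·10 = 164.0000; (r_i+r_j)·cross = 30.5·164.0000 = 5002.0000
edge 4: (16.5,23.5)→(7,39.5)  cross = 16.5·39.5 − 7·23.5 = 487.2500; (r_i+r_j)·cross = 23.5·487.2500 = 11450.3750
edge 5: (7,39.5)→(0.5,9)  cross = 7·9 − 0.5·39.5 = 43.2500; (r_i+r_j)·cross = 7.5·43.2500 = 324.3750
Σcross = 667.2500 → A = |Σcross|/2 = 333.6250 mm²
Σ(r_i+r_j)·cross = 17066.0000 → first moment M = |Σ|/6 = 2844.3333
R_c = M/A = 2844.3333/333.6250 = 8.5255 mm
θ = 315° = 5.497787 rad
V = θ·R_c·A = 5.497787·8.5255·333.6250 = 15637.539 mm³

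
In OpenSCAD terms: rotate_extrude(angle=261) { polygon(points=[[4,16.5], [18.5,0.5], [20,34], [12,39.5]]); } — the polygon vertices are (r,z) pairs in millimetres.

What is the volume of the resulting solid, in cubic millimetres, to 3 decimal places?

Volume = 22679.652 mm³

Profile (r,z), 4 vertices: (4,16.5) (18.5,0.5) (20,34) (12,39.5)
edge 0: (4,16.5)→(18.5,0.5)  cross = 4·0.5 − 18.5·16.5 = -303.2500; (r_i+r_j)·cross = 22.5·-303.2500 = -6823.1250
edge 1: (18.5,0.5)→(20,34)  cross = 18.5·34 − 20·0.5 = 619.0000; (r_i+r_j)·cross = 38.5·619.0000 = 23831.5000
edge 2: (20,34)→(12,39.5)  cross = 20·39.5 − 12·34 = 382.0000; (r_i+r_j)·cross = 32·382.0000 = 12224.0000
edge 3: (12,39.5)→(4,16.5)  cross = 12·16.5 − 4·39.5 = 40.0000; (r_i+r_j)·cross = 16·40.0000 = 640.0000
Σcross = 737.7500 → A = |Σcross|/2 = 368.8750 mm²
Σ(r_i+r_j)·cross = 29872.3750 → first moment M = |Σ|/6 = 4978.7292
R_c = M/A = 4978.7292/368.8750 = 13.4971 mm
θ = 261° = 4.555309 rad
V = θ·R_c·A = 4.555309·13.4971·368.8750 = 22679.652 mm³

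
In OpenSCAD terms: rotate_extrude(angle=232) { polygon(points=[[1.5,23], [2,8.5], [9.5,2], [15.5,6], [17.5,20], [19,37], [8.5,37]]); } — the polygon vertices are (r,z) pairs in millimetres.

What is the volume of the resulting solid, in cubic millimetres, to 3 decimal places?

Profile (r,z), 7 vertices: (1.5,23) (2,8.5) (9.5,2) (15.5,6) (17.5,20) (19,37) (8.5,37)
edge 0: (1.5,23)→(2,8.5)  cross = 1.5·8.5 − 2·23 = -33.2500; (r_i+r_j)·cross = 3.5·-33.2500 = -116.3750
edge 1: (2,8.5)→(9.5,2)  cross = 2·2 − 9.5·8.5 = -76.7500; (r_i+r_j)·cross = 11.5·-76.7500 = -882.6250
edge 2: (9.5,2)→(15.5,6)  cross = 9.5·6 − 15.5·2 = 26.0000; (r_i+r_j)·cross = 25·26.0000 = 650.0000
edge 3: (15.5,6)→(17.5,20)  cross = 15.5·20 − 17.5·6 = 205.0000; (r_i+r_j)·cross = 33·205.0000 = 6765.0000
edge 4: (17.5,20)→(19,37)  cross = 17.5·37 − 19·20 = 267.5000; (r_i+r_j)·cross = 36.5·267.5000 = 9763.7500
edge 5: (19,37)→(8.5,37)  cross = 19·37 − 8.5·37 = 388.5000; (r_i+r_j)·cross = 27.5·388.5000 = 10683.7500
edge 6: (8.5,37)→(1.5,23)  cross = 8.5·23 − 1.5·37 = 140.0000; (r_i+r_j)·cross = 10·140.0000 = 1400.0000
Σcross = 917.0000 → A = |Σcross|/2 = 458.5000 mm²
Σ(r_i+r_j)·cross = 28263.5000 → first moment M = |Σ|/6 = 4710.5833
R_c = M/A = 4710.5833/458.5000 = 10.2739 mm
θ = 232° = 4.049164 rad
V = θ·R_c·A = 4.049164·10.2739·458.5000 = 19073.924 mm³

Volume = 19073.924 mm³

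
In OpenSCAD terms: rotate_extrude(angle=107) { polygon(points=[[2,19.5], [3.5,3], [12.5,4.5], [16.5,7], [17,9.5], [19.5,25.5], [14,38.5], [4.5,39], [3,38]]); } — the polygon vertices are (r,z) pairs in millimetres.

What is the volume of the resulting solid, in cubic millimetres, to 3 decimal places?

Volume = 9469.365 mm³

Profile (r,z), 9 vertices: (2,19.5) (3.5,3) (12.5,4.5) (16.5,7) (17,9.5) (19.5,25.5) (14,38.5) (4.5,39) (3,38)
edge 0: (2,19.5)→(3.5,3)  cross = 2·3 − 3.5·19.5 = -62.2500; (r_i+r_j)·cross = 5.5·-62.2500 = -342.3750
edge 1: (3.5,3)→(12.5,4.5)  cross = 3.5·4.5 − 12.5·3 = -21.7500; (r_i+r_j)·cross = 16·-21.7500 = -348.0000
edge 2: (12.5,4.5)→(16.5,7)  cross = 12.5·7 − 16.5·4.5 = 13.2500; (r_i+r_j)·cross = 29·13.2500 = 384.2500
edge 3: (16.5,7)→(17,9.5)  cross = 16.5·9.5 − 17·7 = 37.7500; (r_i+r_j)·cross = 33.5·37.7500 = 1264.6250
edge 4: (17,9.5)→(19.5,25.5)  cross = 17·25.5 − 19.5·9.5 = 248.2500; (r_i+r_j)·cross = 36.5·248.2500 = 9061.1250
edge 5: (19.5,25.5)→(14,38.5)  cross = 19.5·38.5 − 14·25.5 = 393.7500; (r_i+r_j)·cross = 33.5·393.7500 = 13190.6250
edge 6: (14,38.5)→(4.5,39)  cross = 14·39 − 4.5·38.5 = 372.7500; (r_i+r_j)·cross = 18.5·372.7500 = 6895.8750
edge 7: (4.5,39)→(3,38)  cross = 4.5·38 − 3·39 = 54.0000; (r_i+r_j)·cross = 7.5·54.0000 = 405.0000
edge 8: (3,38)→(2,19.5)  cross = 3·19.5 − 2·38 = -17.5000; (r_i+r_j)·cross = 5·-17.5000 = -87.5000
Σcross = 1018.2500 → A = |Σcross|/2 = 509.1250 mm²
Σ(r_i+r_j)·cross = 30423.6250 → first moment M = |Σ|/6 = 5070.6042
R_c = M/A = 5070.6042/509.1250 = 9.9594 mm
θ = 107° = 1.867502 rad
V = θ·R_c·A = 1.867502·9.9594·509.1250 = 9469.365 mm³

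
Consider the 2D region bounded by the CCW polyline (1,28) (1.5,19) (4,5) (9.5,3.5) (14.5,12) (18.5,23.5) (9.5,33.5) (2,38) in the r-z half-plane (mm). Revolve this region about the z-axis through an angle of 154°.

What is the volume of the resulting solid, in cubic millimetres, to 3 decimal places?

Volume = 8550.474 mm³

Profile (r,z), 8 vertices: (1,28) (1.5,19) (4,5) (9.5,3.5) (14.5,12) (18.5,23.5) (9.5,33.5) (2,38)
edge 0: (1,28)→(1.5,19)  cross = 1·19 − 1.5·28 = -23.0000; (r_i+r_j)·cross = 2.5·-23.0000 = -57.5000
edge 1: (1.5,19)→(4,5)  cross = 1.5·5 − 4·19 = -68.5000; (r_i+r_j)·cross = 5.5·-68.5000 = -376.7500
edge 2: (4,5)→(9.5,3.5)  cross = 4·3.5 − 9.5·5 = -33.5000; (r_i+r_j)·cross = 13.5·-33.5000 = -452.2500
edge 3: (9.5,3.5)→(14.5,12)  cross = 9.5·12 − 14.5·3.5 = 63.2500; (r_i+r_j)·cross = 24·63.2500 = 1518.0000
edge 4: (14.5,12)→(18.5,23.5)  cross = 14.5·23.5 − 18.5·12 = 118.7500; (r_i+r_j)·cross = 33·118.7500 = 3918.7500
edge 5: (18.5,23.5)→(9.5,33.5)  cross = 18.5·33.5 − 9.5·23.5 = 396.5000; (r_i+r_j)·cross = 28·396.5000 = 11102.0000
edge 6: (9.5,33.5)→(2,38)  cross = 9.5·38 − 2·33.5 = 294.0000; (r_i+r_j)·cross = 11.5·294.0000 = 3381.0000
edge 7: (2,38)→(1,28)  cross = 2·28 − 1·38 = 18.0000; (r_i+r_j)·cross = 3·18.0000 = 54.0000
Σcross = 765.5000 → A = |Σcross|/2 = 382.7500 mm²
Σ(r_i+r_j)·cross = 19087.2500 → first moment M = |Σ|/6 = 3181.2083
R_c = M/A = 3181.2083/382.7500 = 8.3115 mm
θ = 154° = 2.687807 rad
V = θ·R_c·A = 2.687807·8.3115·382.7500 = 8550.474 mm³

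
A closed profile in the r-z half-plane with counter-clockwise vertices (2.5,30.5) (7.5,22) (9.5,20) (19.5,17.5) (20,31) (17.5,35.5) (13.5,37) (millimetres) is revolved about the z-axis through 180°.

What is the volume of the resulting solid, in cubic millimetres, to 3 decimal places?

Volume = 9125.541 mm³

Profile (r,z), 7 vertices: (2.5,30.5) (7.5,22) (9.5,20) (19.5,17.5) (20,31) (17.5,35.5) (13.5,37)
edge 0: (2.5,30.5)→(7.5,22)  cross = 2.5·22 − 7.5·30.5 = -173.7500; (r_i+r_j)·cross = 10·-173.7500 = -1737.5000
edge 1: (7.5,22)→(9.5,20)  cross = 7.5·20 − 9.5·22 = -59.0000; (r_i+r_j)·cross = 17·-59.0000 = -1003.0000
edge 2: (9.5,20)→(19.5,17.5)  cross = 9.5·17.5 − 19.5·20 = -223.7500; (r_i+r_j)·cross = 29·-223.7500 = -6488.7500
edge 3: (19.5,17.5)→(20,31)  cross = 19.5·31 − 20·17.5 = 254.5000; (r_i+r_j)·cross = 39.5·254.5000 = 10052.7500
edge 4: (20,31)→(17.5,35.5)  cross = 20·35.5 − 17.5·31 = 167.5000; (r_i+r_j)·cross = 37.5·167.5000 = 6281.2500
edge 5: (17.5,35.5)→(13.5,37)  cross = 17.5·37 − 13.5·35.5 = 168.2500; (r_i+r_j)·cross = 31·168.2500 = 5215.7500
edge 6: (13.5,37)→(2.5,30.5)  cross = 13.5·30.5 − 2.5·37 = 319.2500; (r_i+r_j)·cross = 16·319.2500 = 5108.0000
Σcross = 453.0000 → A = |Σcross|/2 = 226.5000 mm²
Σ(r_i+r_j)·cross = 17428.5000 → first moment M = |Σ|/6 = 2904.7500
R_c = M/A = 2904.7500/226.5000 = 12.8245 mm
θ = 180° = 3.141593 rad
V = θ·R_c·A = 3.141593·12.8245·226.5000 = 9125.541 mm³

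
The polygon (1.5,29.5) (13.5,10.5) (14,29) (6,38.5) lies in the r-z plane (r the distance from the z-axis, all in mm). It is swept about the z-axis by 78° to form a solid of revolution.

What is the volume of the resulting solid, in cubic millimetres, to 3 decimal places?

Volume = 2083.018 mm³

Profile (r,z), 4 vertices: (1.5,29.5) (13.5,10.5) (14,29) (6,38.5)
edge 0: (1.5,29.5)→(13.5,10.5)  cross = 1.5·10.5 − 13.5·29.5 = -382.5000; (r_i+r_j)·cross = 15·-382.5000 = -5737.5000
edge 1: (13.5,10.5)→(14,29)  cross = 13.5·29 − 14·10.5 = 244.5000; (r_i+r_j)·cross = 27.5·244.5000 = 6723.7500
edge 2: (14,29)→(6,38.5)  cross = 14·38.5 − 6·29 = 365.0000; (r_i+r_j)·cross = 20·365.0000 = 7300.0000
edge 3: (6,38.5)→(1.5,29.5)  cross = 6·29.5 − 1.5·38.5 = 119.2500; (r_i+r_j)·cross = 7.5·119.2500 = 894.3750
Σcross = 346.2500 → A = |Σcross|/2 = 173.1250 mm²
Σ(r_i+r_j)·cross = 9180.6250 → first moment M = |Σ|/6 = 1530.1042
R_c = M/A = 1530.1042/173.1250 = 8.8381 mm
θ = 78° = 1.361357 rad
V = θ·R_c·A = 1.361357·8.8381·173.1250 = 2083.018 mm³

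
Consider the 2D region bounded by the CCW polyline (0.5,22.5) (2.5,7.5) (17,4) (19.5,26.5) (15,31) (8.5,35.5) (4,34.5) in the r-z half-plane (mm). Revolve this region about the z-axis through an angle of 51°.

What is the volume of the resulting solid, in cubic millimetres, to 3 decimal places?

Volume = 3980.088 mm³

Profile (r,z), 7 vertices: (0.5,22.5) (2.5,7.5) (17,4) (19.5,26.5) (15,31) (8.5,35.5) (4,34.5)
edge 0: (0.5,22.5)→(2.5,7.5)  cross = 0.5·7.5 − 2.5·22.5 = -52.5000; (r_i+r_j)·cross = 3·-52.5000 = -157.5000
edge 1: (2.5,7.5)→(17,4)  cross = 2.5·4 − 17·7.5 = -117.5000; (r_i+r_j)·cross = 19.5·-117.5000 = -2291.2500
edge 2: (17,4)→(19.5,26.5)  cross = 17·26.5 − 19.5·4 = 372.5000; (r_i+r_j)·cross = 36.5·372.5000 = 13596.2500
edge 3: (19.5,26.5)→(15,31)  cross = 19.5·31 − 15·26.5 = 207.0000; (r_i+r_j)·cross = 34.5·207.0000 = 7141.5000
edge 4: (15,31)→(8.5,35.5)  cross = 15·35.5 − 8.5·31 = 269.0000; (r_i+r_j)·cross = 23.5·269.0000 = 6321.5000
edge 5: (8.5,35.5)→(4,34.5)  cross = 8.5·34.5 − 4·35.5 = 151.2500; (r_i+r_j)·cross = 12.5·151.2500 = 1890.6250
edge 6: (4,34.5)→(0.5,22.5)  cross = 4·22.5 − 0.5·34.5 = 72.7500; (r_i+r_j)·cross = 4.5·72.7500 = 327.3750
Σcross = 902.5000 → A = |Σcross|/2 = 451.2500 mm²
Σ(r_i+r_j)·cross = 26828.5000 → first moment M = |Σ|/6 = 4471.4167
R_c = M/A = 4471.4167/451.2500 = 9.9090 mm
θ = 51° = 0.890118 rad
V = θ·R_c·A = 0.890118·9.9090·451.2500 = 3980.088 mm³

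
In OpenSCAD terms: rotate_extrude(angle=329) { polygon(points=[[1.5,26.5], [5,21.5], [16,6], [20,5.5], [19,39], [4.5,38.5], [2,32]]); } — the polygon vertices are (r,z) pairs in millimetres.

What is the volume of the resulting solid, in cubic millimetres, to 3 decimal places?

Profile (r,z), 7 vertices: (1.5,26.5) (5,21.5) (16,6) (20,5.5) (19,39) (4.5,38.5) (2,32)
edge 0: (1.5,26.5)→(5,21.5)  cross = 1.5·21.5 − 5·26.5 = -100.2500; (r_i+r_j)·cross = 6.5·-100.2500 = -651.6250
edge 1: (5,21.5)→(16,6)  cross = 5·6 − 16·21.5 = -314.0000; (r_i+r_j)·cross = 21·-314.0000 = -6594.0000
edge 2: (16,6)→(20,5.5)  cross = 16·5.5 − 20·6 = -32.0000; (r_i+r_j)·cross = 36·-32.0000 = -1152.0000
edge 3: (20,5.5)→(19,39)  cross = 20·39 − 19·5.5 = 675.5000; (r_i+r_j)·cross = 39·675.5000 = 26344.5000
edge 4: (19,39)→(4.5,38.5)  cross = 19·38.5 − 4.5·39 = 556.0000; (r_i+r_j)·cross = 23.5·556.0000 = 13066.0000
edge 5: (4.5,38.5)→(2,32)  cross = 4.5·32 − 2·38.5 = 67.0000; (r_i+r_j)·cross = 6.5·67.0000 = 435.5000
edge 6: (2,32)→(1.5,26.5)  cross = 2·26.5 − 1.5·32 = 5.0000; (r_i+r_j)·cross = 3.5·5.0000 = 17.5000
Σcross = 857.2500 → A = |Σcross|/2 = 428.6250 mm²
Σ(r_i+r_j)·cross = 31465.8750 → first moment M = |Σ|/6 = 5244.3125
R_c = M/A = 5244.3125/428.6250 = 12.2352 mm
θ = 329° = 5.742133 rad
V = θ·R_c·A = 5.742133·12.2352·428.6250 = 30113.541 mm³

Volume = 30113.541 mm³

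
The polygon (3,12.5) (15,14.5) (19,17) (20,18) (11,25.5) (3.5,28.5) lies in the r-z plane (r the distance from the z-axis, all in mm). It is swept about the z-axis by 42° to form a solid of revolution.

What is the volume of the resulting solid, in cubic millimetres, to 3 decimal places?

Volume = 1153.466 mm³

Profile (r,z), 6 vertices: (3,12.5) (15,14.5) (19,17) (20,18) (11,25.5) (3.5,28.5)
edge 0: (3,12.5)→(15,14.5)  cross = 3·14.5 − 15·12.5 = -144.0000; (r_i+r_j)·cross = 18·-144.0000 = -2592.0000
edge 1: (15,14.5)→(19,17)  cross = 15·17 − 19·14.5 = -20.5000; (r_i+r_j)·cross = 34·-20.5000 = -697.0000
edge 2: (19,17)→(20,18)  cross = 19·18 − 20·17 = 2.0000; (r_i+r_j)·cross = 39·2.0000 = 78.0000
edge 3: (20,18)→(11,25.5)  cross = 20·25.5 − 11·18 = 312.0000; (r_i+r_j)·cross = 31·312.0000 = 9672.0000
edge 4: (11,25.5)→(3.5,28.5)  cross = 11·28.5 − 3.5·25.5 = 224.2500; (r_i+r_j)·cross = 14.5·224.2500 = 3251.6250
edge 5: (3.5,28.5)→(3,12.5)  cross = 3.5·12.5 − 3·28.5 = -41.7500; (r_i+r_j)·cross = 6.5·-41.7500 = -271.3750
Σcross = 332.0000 → A = |Σcross|/2 = 166.0000 mm²
Σ(r_i+r_j)·cross = 9441.2500 → first moment M = |Σ|/6 = 1573.5417
R_c = M/A = 1573.5417/166.0000 = 9.4792 mm
θ = 42° = 0.733038 rad
V = θ·R_c·A = 0.733038·9.4792·166.0000 = 1153.466 mm³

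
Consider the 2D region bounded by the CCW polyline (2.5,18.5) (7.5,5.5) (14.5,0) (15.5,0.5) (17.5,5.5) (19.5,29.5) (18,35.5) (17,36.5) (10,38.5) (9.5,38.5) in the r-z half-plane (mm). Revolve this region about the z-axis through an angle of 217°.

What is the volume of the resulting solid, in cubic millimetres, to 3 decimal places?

Profile (r,z), 10 vertices: (2.5,18.5) (7.5,5.5) (14.5,0) (15.5,0.5) (17.5,5.5) (19.5,29.5) (18,35.5) (17,36.5) (10,38.5) (9.5,38.5)
edge 0: (2.5,18.5)→(7.5,5.5)  cross = 2.5·5.5 − 7.5·18.5 = -125.0000; (r_i+r_j)·cross = 10·-125.0000 = -1250.0000
edge 1: (7.5,5.5)→(14.5,0)  cross = 7.5·0 − 14.5·5.5 = -79.7500; (r_i+r_j)·cross = 22·-79.7500 = -1754.5000
edge 2: (14.5,0)→(15.5,0.5)  cross = 14.5·0.5 − 15.5·0 = 7.2500; (r_i+r_j)·cross = 30·7.2500 = 217.5000
edge 3: (15.5,0.5)→(17.5,5.5)  cross = 15.5·5.5 − 17.5·0.5 = 76.5000; (r_i+r_j)·cross = 33·76.5000 = 2524.5000
edge 4: (17.5,5.5)→(19.5,29.5)  cross = 17.5·29.5 − 19.5·5.5 = 409.0000; (r_i+r_j)·cross = 37·409.0000 = 15133.0000
edge 5: (19.5,29.5)→(18,35.5)  cross = 19.5·35.5 − 18·29.5 = 161.2500; (r_i+r_j)·cross = 37.5·161.2500 = 6046.8750
edge 6: (18,35.5)→(17,36.5)  cross = 18·36.5 − 17·35.5 = 53.5000; (r_i+r_j)·cross = 35·53.5000 = 1872.5000
edge 7: (17,36.5)→(10,38.5)  cross = 17·38.5 − 10·36.5 = 289.5000; (r_i+r_j)·cross = 27·289.5000 = 7816.5000
edge 8: (10,38.5)→(9.5,38.5)  cross = 10·38.5 − 9.5·38.5 = 19.2500; (r_i+r_j)·cross = 19.5·19.2500 = 375.3750
edge 9: (9.5,38.5)→(2.5,18.5)  cross = 9.5·18.5 − 2.5·38.5 = 79.5000; (r_i+r_j)·cross = 12·79.5000 = 954.0000
Σcross = 891.0000 → A = |Σcross|/2 = 445.5000 mm²
Σ(r_i+r_j)·cross = 31935.7500 → first moment M = |Σ|/6 = 5322.6250
R_c = M/A = 5322.6250/445.5000 = 11.9475 mm
θ = 217° = 3.787364 rad
V = θ·R_c·A = 3.787364·11.9475·445.5000 = 20158.721 mm³

Volume = 20158.721 mm³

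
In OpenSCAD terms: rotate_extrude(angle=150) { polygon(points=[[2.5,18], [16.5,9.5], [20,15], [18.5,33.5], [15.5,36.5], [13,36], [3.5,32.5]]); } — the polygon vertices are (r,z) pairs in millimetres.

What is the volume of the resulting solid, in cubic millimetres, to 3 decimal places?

Profile (r,z), 7 vertices: (2.5,18) (16.5,9.5) (20,15) (18.5,33.5) (15.5,36.5) (13,36) (3.5,32.5)
edge 0: (2.5,18)→(16.5,9.5)  cross = 2.5·9.5 − 16.5·18 = -273.2500; (r_i+r_j)·cross = 19·-273.2500 = -5191.7500
edge 1: (16.5,9.5)→(20,15)  cross = 16.5·15 − 20·9.5 = 57.5000; (r_i+r_j)·cross = 36.5·57.5000 = 2098.7500
edge 2: (20,15)→(18.5,33.5)  cross = 20·33.5 − 18.5·15 = 392.5000; (r_i+r_j)·cross = 38.5·392.5000 = 15111.2500
edge 3: (18.5,33.5)→(15.5,36.5)  cross = 18.5·36.5 − 15.5·33.5 = 156.0000; (r_i+r_j)·cross = 34·156.0000 = 5304.0000
edge 4: (15.5,36.5)→(13,36)  cross = 15.5·36 − 13·36.5 = 83.5000; (r_i+r_j)·cross = 28.5·83.5000 = 2379.7500
edge 5: (13,36)→(3.5,32.5)  cross = 13·32.5 − 3.5·36 = 296.5000; (r_i+r_j)·cross = 16.5·296.5000 = 4892.2500
edge 6: (3.5,32.5)→(2.5,18)  cross = 3.5·18 − 2.5·32.5 = -18.2500; (r_i+r_j)·cross = 6·-18.2500 = -109.5000
Σcross = 694.5000 → A = |Σcross|/2 = 347.2500 mm²
Σ(r_i+r_j)·cross = 24484.7500 → first moment M = |Σ|/6 = 4080.7917
R_c = M/A = 4080.7917/347.2500 = 11.7517 mm
θ = 150° = 2.617994 rad
V = θ·R_c·A = 2.617994·11.7517·347.2500 = 10683.488 mm³

Volume = 10683.488 mm³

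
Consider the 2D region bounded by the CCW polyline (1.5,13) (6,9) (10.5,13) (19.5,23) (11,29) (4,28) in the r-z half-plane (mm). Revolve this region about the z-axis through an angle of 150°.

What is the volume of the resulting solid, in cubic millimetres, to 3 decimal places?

Volume = 4952.481 mm³

Profile (r,z), 6 vertices: (1.5,13) (6,9) (10.5,13) (19.5,23) (11,29) (4,28)
edge 0: (1.5,13)→(6,9)  cross = 1.5·9 − 6·13 = -64.5000; (r_i+r_j)·cross = 7.5·-64.5000 = -483.7500
edge 1: (6,9)→(10.5,13)  cross = 6·13 − 10.5·9 = -16.5000; (r_i+r_j)·cross = 16.5·-16.5000 = -272.2500
edge 2: (10.5,13)→(19.5,23)  cross = 10.5·23 − 19.5·13 = -12.0000; (r_i+r_j)·cross = 30·-12.0000 = -360.0000
edge 3: (19.5,23)→(11,29)  cross = 19.5·29 − 11·23 = 312.5000; (r_i+r_j)·cross = 30.5·312.5000 = 9531.2500
edge 4: (11,29)→(4,28)  cross = 11·28 − 4·29 = 192.0000; (r_i+r_j)·cross = 15·192.0000 = 2880.0000
edge 5: (4,28)→(1.5,13)  cross = 4·13 − 1.5·28 = 10.0000; (r_i+r_j)·cross = 5.5·10.0000 = 55.0000
Σcross = 421.5000 → A = |Σcross|/2 = 210.7500 mm²
Σ(r_i+r_j)·cross = 11350.2500 → first moment M = |Σ|/6 = 1891.7083
R_c = M/A = 1891.7083/210.7500 = 8.9761 mm
θ = 150° = 2.617994 rad
V = θ·R_c·A = 2.617994·8.9761·210.7500 = 4952.481 mm³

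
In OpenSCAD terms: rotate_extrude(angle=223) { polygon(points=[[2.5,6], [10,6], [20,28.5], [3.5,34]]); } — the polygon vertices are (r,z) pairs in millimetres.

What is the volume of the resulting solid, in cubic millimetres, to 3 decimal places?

Volume = 11442.322 mm³

Profile (r,z), 4 vertices: (2.5,6) (10,6) (20,28.5) (3.5,34)
edge 0: (2.5,6)→(10,6)  cross = 2.5·6 − 10·6 = -45.0000; (r_i+r_j)·cross = 12.5·-45.0000 = -562.5000
edge 1: (10,6)→(20,28.5)  cross = 10·28.5 − 20·6 = 165.0000; (r_i+r_j)·cross = 30·165.0000 = 4950.0000
edge 2: (20,28.5)→(3.5,34)  cross = 20·34 − 3.5·28.5 = 580.2500; (r_i+r_j)·cross = 23.5·580.2500 = 13635.8750
edge 3: (3.5,34)→(2.5,6)  cross = 3.5·6 − 2.5·34 = -64.0000; (r_i+r_j)·cross = 6·-64.0000 = -384.0000
Σcross = 636.2500 → A = |Σcross|/2 = 318.1250 mm²
Σ(r_i+r_j)·cross = 17639.3750 → first moment M = |Σ|/6 = 2939.8958
R_c = M/A = 2939.8958/318.1250 = 9.2413 mm
θ = 223° = 3.892084 rad
V = θ·R_c·A = 3.892084·9.2413·318.1250 = 11442.322 mm³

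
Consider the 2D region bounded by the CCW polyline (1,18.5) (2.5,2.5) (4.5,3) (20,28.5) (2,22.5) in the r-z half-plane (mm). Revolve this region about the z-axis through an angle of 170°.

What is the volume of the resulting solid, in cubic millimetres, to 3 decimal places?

Profile (r,z), 5 vertices: (1,18.5) (2.5,2.5) (4.5,3) (20,28.5) (2,22.5)
edge 0: (1,18.5)→(2.5,2.5)  cross = 1·2.5 − 2.5·18.5 = -43.7500; (r_i+r_j)·cross = 3.5·-43.7500 = -153.1250
edge 1: (2.5,2.5)→(4.5,3)  cross = 2.5·3 − 4.5·2.5 = -3.7500; (r_i+r_j)·cross = 7·-3.7500 = -26.2500
edge 2: (4.5,3)→(20,28.5)  cross = 4.5·28.5 − 20·3 = 68.2500; (r_i+r_j)·cross = 24.5·68.2500 = 1672.1250
edge 3: (20,28.5)→(2,22.5)  cross = 20·22.5 − 2·28.5 = 393.0000; (r_i+r_j)·cross = 22·393.0000 = 8646.0000
edge 4: (2,22.5)→(1,18.5)  cross = 2·18.5 − 1·22.5 = 14.5000; (r_i+r_j)·cross = 3·14.5000 = 43.5000
Σcross = 428.2500 → A = |Σcross|/2 = 214.1250 mm²
Σ(r_i+r_j)·cross = 10182.2500 → first moment M = |Σ|/6 = 1697.0417
R_c = M/A = 1697.0417/214.1250 = 7.9255 mm
θ = 170° = 2.967060 rad
V = θ·R_c·A = 2.967060·7.9255·214.1250 = 5035.224 mm³

Volume = 5035.224 mm³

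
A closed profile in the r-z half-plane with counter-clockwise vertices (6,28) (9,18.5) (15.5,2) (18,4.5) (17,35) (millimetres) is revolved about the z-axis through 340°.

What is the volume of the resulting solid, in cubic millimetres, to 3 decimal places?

Volume = 17724.968 mm³

Profile (r,z), 5 vertices: (6,28) (9,18.5) (15.5,2) (18,4.5) (17,35)
edge 0: (6,28)→(9,18.5)  cross = 6·18.5 − 9·28 = -141.0000; (r_i+r_j)·cross = 15·-141.0000 = -2115.0000
edge 1: (9,18.5)→(15.5,2)  cross = 9·2 − 15.5·18.5 = -268.7500; (r_i+r_j)·cross = 24.5·-268.7500 = -6584.3750
edge 2: (15.5,2)→(18,4.5)  cross = 15.5·4.5 − 18·2 = 33.7500; (r_i+r_j)·cross = 33.5·33.7500 = 1130.6250
edge 3: (18,4.5)→(17,35)  cross = 18·35 − 17·4.5 = 553.5000; (r_i+r_j)·cross = 35·553.5000 = 19372.5000
edge 4: (17,35)→(6,28)  cross = 17·28 − 6·35 = 266.0000; (r_i+r_j)·cross = 23·266.0000 = 6118.0000
Σcross = 443.5000 → A = |Σcross|/2 = 221.7500 mm²
Σ(r_i+r_j)·cross = 17921.7500 → first moment M = |Σ|/6 = 2986.9583
R_c = M/A = 2986.9583/221.7500 = 13.4699 mm
θ = 340° = 5.934119 rad
V = θ·R_c·A = 5.934119·13.4699·221.7500 = 17724.968 mm³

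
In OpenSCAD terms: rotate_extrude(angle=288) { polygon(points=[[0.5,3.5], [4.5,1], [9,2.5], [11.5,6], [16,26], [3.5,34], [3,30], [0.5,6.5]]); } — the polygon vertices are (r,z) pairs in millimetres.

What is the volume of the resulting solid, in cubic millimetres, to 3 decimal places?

Profile (r,z), 8 vertices: (0.5,3.5) (4.5,1) (9,2.5) (11.5,6) (16,26) (3.5,34) (3,30) (0.5,6.5)
edge 0: (0.5,3.5)→(4.5,1)  cross = 0.5·1 − 4.5·3.5 = -15.2500; (r_i+r_j)·cross = 5·-15.2500 = -76.2500
edge 1: (4.5,1)→(9,2.5)  cross = 4.5·2.5 − 9·1 = 2.2500; (r_i+r_j)·cross = 13.5·2.2500 = 30.3750
edge 2: (9,2.5)→(11.5,6)  cross = 9·6 − 11.5·2.5 = 25.2500; (r_i+r_j)·cross = 20.5·25.2500 = 517.6250
edge 3: (11.5,6)→(16,26)  cross = 11.5·26 − 16·6 = 203.0000; (r_i+r_j)·cross = 27.5·203.0000 = 5582.5000
edge 4: (16,26)→(3.5,34)  cross = 16·34 − 3.5·26 = 453.0000; (r_i+r_j)·cross = 19.5·453.0000 = 8833.5000
edge 5: (3.5,34)→(3,30)  cross = 3.5·30 − 3·34 = 3.0000; (r_i+r_j)·cross = 6.5·3.0000 = 19.5000
edge 6: (3,30)→(0.5,6.5)  cross = 3·6.5 − 0.5·30 = 4.5000; (r_i+r_j)·cross = 3.5·4.5000 = 15.7500
edge 7: (0.5,6.5)→(0.5,3.5)  cross = 0.5·3.5 − 0.5·6.5 = -1.5000; (r_i+r_j)·cross = 1·-1.5000 = -1.5000
Σcross = 674.2500 → A = |Σcross|/2 = 337.1250 mm²
Σ(r_i+r_j)·cross = 14921.5000 → first moment M = |Σ|/6 = 2486.9167
R_c = M/A = 2486.9167/337.1250 = 7.3768 mm
θ = 288° = 5.026548 rad
V = θ·R_c·A = 5.026548·7.3768·337.1250 = 12500.607 mm³

Volume = 12500.607 mm³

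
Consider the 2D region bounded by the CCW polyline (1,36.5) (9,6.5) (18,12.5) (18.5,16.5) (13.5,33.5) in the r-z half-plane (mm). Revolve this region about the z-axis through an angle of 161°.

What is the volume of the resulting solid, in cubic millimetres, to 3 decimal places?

Profile (r,z), 5 vertices: (1,36.5) (9,6.5) (18,12.5) (18.5,16.5) (13.5,33.5)
edge 0: (1,36.5)→(9,6.5)  cross = 1·6.5 − 9·36.5 = -322.0000; (r_i+r_j)·cross = 10·-322.0000 = -3220.0000
edge 1: (9,6.5)→(18,12.5)  cross = 9·12.5 − 18·6.5 = -4.5000; (r_i+r_j)·cross = 27·-4.5000 = -121.5000
edge 2: (18,12.5)→(18.5,16.5)  cross = 18·16.5 − 18.5·12.5 = 65.7500; (r_i+r_j)·cross = 36.5·65.7500 = 2399.8750
edge 3: (18.5,16.5)→(13.5,33.5)  cross = 18.5·33.5 − 13.5·16.5 = 397.0000; (r_i+r_j)·cross = 32·397.0000 = 12704.0000
edge 4: (13.5,33.5)→(1,36.5)  cross = 13.5·36.5 − 1·33.5 = 459.2500; (r_i+r_j)·cross = 14.5·459.2500 = 6659.1250
Σcross = 595.5000 → A = |Σcross|/2 = 297.7500 mm²
Σ(r_i+r_j)·cross = 18421.5000 → first moment M = |Σ|/6 = 3070.2500
R_c = M/A = 3070.2500/297.7500 = 10.3115 mm
θ = 161° = 2.809980 rad
V = θ·R_c·A = 2.809980·10.3115·297.7500 = 8627.341 mm³

Volume = 8627.341 mm³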